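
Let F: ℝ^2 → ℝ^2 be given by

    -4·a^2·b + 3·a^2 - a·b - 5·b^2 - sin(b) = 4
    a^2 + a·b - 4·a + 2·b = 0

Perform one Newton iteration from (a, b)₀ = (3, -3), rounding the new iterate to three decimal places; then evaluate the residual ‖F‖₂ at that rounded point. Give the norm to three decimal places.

2.020

At (3, -3): F = (95.14112, -18.000).
Jacobian J = [[-8·a·b + 6·a - b, -4·a^2 - a - 10·b - cos(b)], [2·a + b - 4, a + 2]].
At the point, J = [[93.000, -8.01001], [-1.000, 5.000]] (det J = 456.98999).
Solving J·Δ = −F gives Δ = (-0.725, 3.455).
Then the next iterate is (a, b)₁ = (2.275, 0.455).
Re-evaluating at (2.275, 0.455): F = (-0.40247, -1.97925), so ‖F‖₂ = 2.020.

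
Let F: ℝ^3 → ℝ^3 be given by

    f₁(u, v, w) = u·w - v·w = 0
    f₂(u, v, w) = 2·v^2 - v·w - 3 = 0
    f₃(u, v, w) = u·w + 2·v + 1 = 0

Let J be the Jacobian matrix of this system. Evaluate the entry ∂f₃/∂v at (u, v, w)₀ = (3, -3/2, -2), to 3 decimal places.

∂f₃/∂v = 2.
At (3, -3/2, -2) this is 2.000.

2.000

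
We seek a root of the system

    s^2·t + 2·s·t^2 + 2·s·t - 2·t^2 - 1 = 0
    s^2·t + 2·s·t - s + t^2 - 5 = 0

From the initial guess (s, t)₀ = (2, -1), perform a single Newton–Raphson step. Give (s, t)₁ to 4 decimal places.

At (2, -1): F = (-7.0000, -14.0000).
Jacobian J = [[2·s·t + 2·t^2 + 2·t, s^2 + 4·s·t + 2·s - 4·t], [2·s·t + 2·t - 1, s^2 + 2·s + 2·t]].
At the point, J = [[-4.0000, 4.0000], [-7.0000, 6.0000]] (det J = 4.0000).
Solving J·Δ = −F gives Δ = (-3.5000, -1.7500).
Then the next iterate is (s, t)₁ = (-1.5000, -2.7500).

(-1.5000, -2.7500)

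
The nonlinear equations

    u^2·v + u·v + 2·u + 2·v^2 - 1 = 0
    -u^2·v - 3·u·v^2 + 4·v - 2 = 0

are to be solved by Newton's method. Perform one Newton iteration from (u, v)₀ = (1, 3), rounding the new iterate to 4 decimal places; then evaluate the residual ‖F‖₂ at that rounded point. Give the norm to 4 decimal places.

7.3315

At (1, 3): F = (25.0000, -20.0000).
Jacobian J = [[2·u·v + v + 2, u^2 + u + 4·v], [-2·u·v - 3·v^2, -u^2 - 6·u·v + 4]].
At the point, J = [[11.0000, 14.0000], [-33.0000, -15.0000]] (det J = 297.0000).
Solving J·Δ = −F gives Δ = (0.3199, -2.0370).
Then the next iterate is (u, v)₁ = (1.3199, 0.9630).
Re-evaluating at (1.3199, 0.9630): F = (6.443279, -3.497780), so ‖F‖₂ = 7.3315.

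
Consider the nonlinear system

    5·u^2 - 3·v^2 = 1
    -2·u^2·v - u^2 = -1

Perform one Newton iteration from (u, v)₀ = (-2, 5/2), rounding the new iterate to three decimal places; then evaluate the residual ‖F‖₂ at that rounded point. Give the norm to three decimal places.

At (-2, 5/2): F = (0.250, -23.000).
Jacobian J = [[10·u, -6·v], [-4·u·v - 2·u, -2·u^2]].
At the point, J = [[-20.000, -15.000], [24.000, -8.000]] (det J = 520.000).
Solving J·Δ = −F gives Δ = (0.667, -0.873).
Then the next iterate is (u, v)₁ = (-1.333, 1.627).
Re-evaluating at (-1.333, 1.627): F = (-0.05694, -6.55889), so ‖F‖₂ = 6.559.

6.559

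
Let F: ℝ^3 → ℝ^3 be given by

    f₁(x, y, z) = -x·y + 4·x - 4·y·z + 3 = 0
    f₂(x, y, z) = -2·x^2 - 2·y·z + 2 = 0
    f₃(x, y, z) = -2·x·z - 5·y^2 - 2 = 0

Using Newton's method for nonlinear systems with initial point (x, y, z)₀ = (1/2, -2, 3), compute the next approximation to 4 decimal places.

At (1/2, -2, 3): F = (30.0000, 13.5000, -25.0000).
Jacobian J = [[-y + 4, -x - 4·z, -4·y], [-4·x, -2·z, -2·y], [-2·z, -10·y, -2·x]].
At the point, J = [[6.0000, -12.5000, 8.0000], [-2.0000, -6.0000, 4.0000], [-6.0000, 20.0000, -1.0000]] (det J = -727.0000).
Solving J·Δ = −F gives Δ = (-0.2459, 1.0825, -1.8741).
Then the next iterate is (x, y, z)₁ = (0.2541, -0.9175, 1.1259).

(0.2541, -0.9175, 1.1259)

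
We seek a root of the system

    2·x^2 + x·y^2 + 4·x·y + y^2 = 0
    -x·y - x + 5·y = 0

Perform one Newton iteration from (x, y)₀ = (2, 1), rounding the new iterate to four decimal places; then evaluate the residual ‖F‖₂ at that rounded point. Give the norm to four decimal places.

5.1445

At (2, 1): F = (19.0000, 1.0000).
Jacobian J = [[4·x + y^2 + 4·y, 2·x·y + 4·x + 2·y], [-y - 1, -x + 5]].
At the point, J = [[13.0000, 14.0000], [-2.0000, 3.0000]] (det J = 67.0000).
Solving J·Δ = −F gives Δ = (-0.6418, -0.7612).
Then the next iterate is (x, y)₁ = (1.3582, 0.2388).
Re-evaluating at (1.3582, 0.2388): F = (5.121245, -0.488538), so ‖F‖₂ = 5.1445.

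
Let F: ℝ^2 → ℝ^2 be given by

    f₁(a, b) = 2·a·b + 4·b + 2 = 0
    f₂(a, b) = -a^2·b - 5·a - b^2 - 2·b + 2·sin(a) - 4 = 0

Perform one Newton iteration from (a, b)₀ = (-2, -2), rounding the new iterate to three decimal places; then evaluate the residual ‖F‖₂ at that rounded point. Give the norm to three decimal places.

At (-2, -2): F = (2.000, 12.18141).
Jacobian J = [[2·b, 2·a + 4], [-2·a·b + 2·cos(a) - 5, -a^2 - 2·b - 2]].
At the point, J = [[-4.000, 0.000], [-13.83229, -2.000]] (det J = 8.000).
Solving J·Δ = −F gives Δ = (0.500, 2.633).
Then the next iterate is (a, b)₁ = (-1.500, 0.633).
Re-evaluating at (-1.500, 0.633): F = (2.633, -1.58593), so ‖F‖₂ = 3.074.

3.074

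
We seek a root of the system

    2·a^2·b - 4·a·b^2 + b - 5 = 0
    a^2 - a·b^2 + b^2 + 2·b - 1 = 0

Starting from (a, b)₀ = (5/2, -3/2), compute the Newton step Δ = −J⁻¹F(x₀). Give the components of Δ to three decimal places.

At (5/2, -3/2): F = (-47.750, -1.125).
Jacobian J = [[4·a·b - 4·b^2, 2·a^2 - 8·a·b + 1], [2·a - b^2, -2·a·b + 2·b + 2]].
At the point, J = [[-24.000, 43.500], [2.750, 6.500]] (det J = -275.625).
Solving J·Δ = −F gives Δ = (-0.949, 0.574).

(-0.949, 0.574)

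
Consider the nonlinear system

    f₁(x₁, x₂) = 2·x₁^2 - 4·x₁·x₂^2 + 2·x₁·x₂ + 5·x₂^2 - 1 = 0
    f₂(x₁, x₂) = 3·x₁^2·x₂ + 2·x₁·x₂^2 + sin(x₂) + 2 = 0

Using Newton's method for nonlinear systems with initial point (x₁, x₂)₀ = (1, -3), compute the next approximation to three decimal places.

At (1, -3): F = (4.000, 10.85888).
Jacobian J = [[4·x₁ - 4·x₂^2 + 2·x₂, -8·x₁·x₂ + 2·x₁ + 10·x₂], [6·x₁·x₂ + 2·x₂^2, 3·x₁^2 + 4·x₁·x₂ + cos(x₂)]].
At the point, J = [[-38.000, -4.000], [0.000, -9.98999]] (det J = 379.61971).
Solving J·Δ = −F gives Δ = (-0.009, 1.087).
Then the next iterate is (x₁, x₂)₁ = (0.991, -1.913).

(0.991, -1.913)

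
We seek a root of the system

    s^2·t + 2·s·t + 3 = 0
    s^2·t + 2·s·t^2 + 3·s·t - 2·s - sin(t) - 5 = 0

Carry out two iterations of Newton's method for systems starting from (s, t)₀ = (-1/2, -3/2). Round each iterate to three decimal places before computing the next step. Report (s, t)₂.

(-2.478, 3.446)

At (-1/2, -3/2): F = (4.125, -3.37751).
Jacobian J = [[2·s·t + 2·t, s^2 + 2·s], [2·s·t + 2·t^2 + 3·t - 2, s^2 + 4·s·t + 3·s - cos(t)]].
At the point, J = [[-1.500, -0.750], [-0.500, 1.67926]] (det J = -2.89389).
Solving J·Δ = −F gives Δ = (1.518, 2.463).
Then the next iterate is (s, t)₁ = (1.018, 0.963).
Round to (1.018, 0.963) and repeat: F = (5.95865, -2.02980), J = [[3.88667, 3.07232], [4.70441, 7.44060]].
Δ = (-3.496, 2.483), so (s, t)₂ = (-2.478, 3.446).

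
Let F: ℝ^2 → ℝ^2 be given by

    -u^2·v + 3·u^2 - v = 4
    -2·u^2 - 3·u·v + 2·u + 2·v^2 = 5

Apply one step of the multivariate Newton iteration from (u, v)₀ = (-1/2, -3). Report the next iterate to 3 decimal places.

At (-1/2, -3): F = (0.500, 7.000).
Jacobian J = [[-2·u·v + 6·u, -u^2 - 1], [-4·u - 3·v + 2, -3·u + 4·v]].
At the point, J = [[-6.000, -1.250], [13.000, -10.500]] (det J = 79.250).
Solving J·Δ = −F gives Δ = (-0.044, 0.612).
Then the next iterate is (u, v)₁ = (-0.544, -2.388).

(-0.544, -2.388)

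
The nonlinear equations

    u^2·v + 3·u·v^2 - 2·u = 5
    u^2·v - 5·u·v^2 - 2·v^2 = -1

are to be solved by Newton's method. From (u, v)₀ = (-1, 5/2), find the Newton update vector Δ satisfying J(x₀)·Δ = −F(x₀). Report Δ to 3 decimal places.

At (-1, 5/2): F = (-19.250, 22.250).
Jacobian J = [[2·u·v + 3·v^2 - 2, u^2 + 6·u·v], [2·u·v - 5·v^2, u^2 - 10·u·v - 4·v]].
At the point, J = [[11.750, -14.000], [-36.250, 16.000]] (det J = -319.500).
Solving J·Δ = −F gives Δ = (0.011, -1.366).

(0.011, -1.366)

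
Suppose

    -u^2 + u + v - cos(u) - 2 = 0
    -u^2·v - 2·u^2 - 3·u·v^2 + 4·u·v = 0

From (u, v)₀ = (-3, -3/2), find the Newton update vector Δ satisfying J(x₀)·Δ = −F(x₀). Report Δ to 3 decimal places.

(2.074, 0.282)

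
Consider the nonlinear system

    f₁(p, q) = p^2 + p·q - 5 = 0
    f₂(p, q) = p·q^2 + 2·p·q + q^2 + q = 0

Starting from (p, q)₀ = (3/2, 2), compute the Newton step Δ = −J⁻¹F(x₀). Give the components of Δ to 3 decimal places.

At (3/2, 2): F = (0.250, 18.000).
Jacobian J = [[2·p + q, p], [q^2 + 2·q, 2·p·q + 2·p + 2·q + 1]].
At the point, J = [[5.000, 1.500], [8.000, 14.000]] (det J = 58.000).
Solving J·Δ = −F gives Δ = (0.405, -1.517).

(0.405, -1.517)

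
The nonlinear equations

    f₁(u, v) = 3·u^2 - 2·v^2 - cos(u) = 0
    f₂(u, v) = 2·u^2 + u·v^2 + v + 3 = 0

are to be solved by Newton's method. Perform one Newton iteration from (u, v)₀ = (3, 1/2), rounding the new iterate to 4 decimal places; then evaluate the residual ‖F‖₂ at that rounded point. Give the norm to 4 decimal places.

At (3, 1/2): F = (27.489992, 22.2500).
Jacobian J = [[6·u + sin(u), -4·v], [4·u + v^2, 2·u·v + 1]].
At the point, J = [[18.141120, -2.0000], [12.2500, 4.0000]] (det J = 97.064480).
Solving J·Δ = −F gives Δ = (-1.5913, -0.6891).
Then the next iterate is (u, v)₁ = (1.4087, -0.1891).
Re-evaluating at (1.4087, -0.1891): F = (5.720402, 6.830145), so ‖F‖₂ = 8.9092.

8.9092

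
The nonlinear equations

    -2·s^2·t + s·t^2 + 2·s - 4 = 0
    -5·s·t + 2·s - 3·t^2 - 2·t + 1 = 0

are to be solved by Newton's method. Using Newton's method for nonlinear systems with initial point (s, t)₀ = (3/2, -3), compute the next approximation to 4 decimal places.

At (3/2, -3): F = (26.0000, 5.5000).
Jacobian J = [[-4·s·t + t^2 + 2, -2·s^2 + 2·s·t], [-5·t + 2, -5·s - 6·t - 2]].
At the point, J = [[29.0000, -13.5000], [17.0000, 8.5000]] (det J = 476.0000).
Solving J·Δ = −F gives Δ = (-0.6203, 0.5935).
Then the next iterate is (s, t)₁ = (0.8797, -2.4065).

(0.8797, -2.4065)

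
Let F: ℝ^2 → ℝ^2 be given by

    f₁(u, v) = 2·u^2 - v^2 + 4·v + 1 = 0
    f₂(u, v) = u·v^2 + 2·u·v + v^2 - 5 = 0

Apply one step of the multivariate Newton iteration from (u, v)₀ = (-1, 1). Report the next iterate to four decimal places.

(-2.0000, -4.0000)

At (-1, 1): F = (6.0000, -7.0000).
Jacobian J = [[4·u, -2·v + 4], [v^2 + 2·v, 2·u·v + 2·u + 2·v]].
At the point, J = [[-4.0000, 2.0000], [3.0000, -2.0000]] (det J = 2.0000).
Solving J·Δ = −F gives Δ = (-1.0000, -5.0000).
Then the next iterate is (u, v)₁ = (-2.0000, -4.0000).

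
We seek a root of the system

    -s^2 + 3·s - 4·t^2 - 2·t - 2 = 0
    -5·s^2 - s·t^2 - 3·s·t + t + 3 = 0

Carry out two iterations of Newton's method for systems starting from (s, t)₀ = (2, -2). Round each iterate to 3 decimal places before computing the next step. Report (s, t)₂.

(0.954, -0.764)

At (2, -2): F = (-12.000, -15.000).
Jacobian J = [[-2·s + 3, -8·t - 2], [-10·s - t^2 - 3·t, -2·s·t - 3·s + 1]].
At the point, J = [[-1.000, 14.000], [-18.000, 3.000]] (det J = 249.000).
Solving J·Δ = −F gives Δ = (-0.699, 0.807).
Then the next iterate is (s, t)₁ = (1.301, -1.193).
Round to (1.301, -1.193) and repeat: F = (-3.09660, -3.85137), J = [[0.398, 7.544], [-10.85425, 0.20119]].
Δ = (-0.347, 0.429), so (s, t)₂ = (0.954, -0.764).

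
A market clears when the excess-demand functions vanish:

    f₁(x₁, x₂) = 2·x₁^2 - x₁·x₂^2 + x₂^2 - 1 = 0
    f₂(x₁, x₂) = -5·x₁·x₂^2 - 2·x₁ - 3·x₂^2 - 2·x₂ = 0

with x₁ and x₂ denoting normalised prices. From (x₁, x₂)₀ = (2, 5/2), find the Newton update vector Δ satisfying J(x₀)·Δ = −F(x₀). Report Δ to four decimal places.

At (2, 5/2): F = (0.7500, -90.2500).
Jacobian J = [[4·x₁ - x₂^2, -2·x₁·x₂ + 2·x₂], [-5·x₂^2 - 2, -10·x₁·x₂ - 6·x₂ - 2]].
At the point, J = [[1.7500, -5.0000], [-33.2500, -67.0000]] (det J = -283.5000).
Solving J·Δ = −F gives Δ = (-1.7690, -0.4691).

(-1.7690, -0.4691)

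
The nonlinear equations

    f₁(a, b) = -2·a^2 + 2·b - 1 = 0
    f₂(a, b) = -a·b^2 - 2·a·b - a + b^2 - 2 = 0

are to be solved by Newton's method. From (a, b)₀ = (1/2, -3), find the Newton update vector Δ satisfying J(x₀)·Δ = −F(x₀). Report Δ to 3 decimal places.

(-1.250, 2.500)

At (1/2, -3): F = (-7.500, 5.000).
Jacobian J = [[-4·a, 2], [-b^2 - 2·b - 1, -2·a·b - 2·a + 2·b]].
At the point, J = [[-2.000, 2.000], [-4.000, -4.000]] (det J = 16.000).
Solving J·Δ = −F gives Δ = (-1.250, 2.500).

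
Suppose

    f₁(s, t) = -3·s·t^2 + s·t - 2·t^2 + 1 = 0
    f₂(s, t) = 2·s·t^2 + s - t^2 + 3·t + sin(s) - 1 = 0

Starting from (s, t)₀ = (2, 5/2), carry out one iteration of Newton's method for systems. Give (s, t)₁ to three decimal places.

At (2, 5/2): F = (-44.000, 28.15930).
Jacobian J = [[-3·t^2 + t, -6·s·t + s - 4·t], [2·t^2 + cos(s) + 1, 4·s·t - 2·t + 3]].
At the point, J = [[-16.250, -38.000], [13.08385, 18.000]] (det J = 204.68642).
Solving J·Δ = −F gives Δ = (-1.358, -0.577).
Then the next iterate is (s, t)₁ = (0.642, 1.923).

(0.642, 1.923)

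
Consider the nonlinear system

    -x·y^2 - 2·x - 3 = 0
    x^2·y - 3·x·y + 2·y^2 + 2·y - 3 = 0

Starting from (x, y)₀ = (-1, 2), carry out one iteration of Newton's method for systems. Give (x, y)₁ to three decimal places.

At (-1, 2): F = (3.000, 17.000).
Jacobian J = [[-y^2 - 2, -2·x·y], [2·x·y - 3·y, x^2 - 3·x + 4·y + 2]].
At the point, J = [[-6.000, 4.000], [-10.000, 14.000]] (det J = -44.000).
Solving J·Δ = −F gives Δ = (-0.591, -1.636).
Then the next iterate is (x, y)₁ = (-1.591, 0.364).

(-1.591, 0.364)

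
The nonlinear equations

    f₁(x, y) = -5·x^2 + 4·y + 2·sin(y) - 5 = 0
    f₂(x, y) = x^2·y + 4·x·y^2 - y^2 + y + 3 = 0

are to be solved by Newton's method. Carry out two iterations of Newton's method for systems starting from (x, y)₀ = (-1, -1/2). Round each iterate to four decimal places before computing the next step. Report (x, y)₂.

At (-1, -1/2): F = (-12.958851, 0.7500).
Jacobian J = [[-10·x, 2·cos(y) + 4], [2·x·y + 4·y^2, x^2 + 8·x·y - 2·y + 1]].
At the point, J = [[10.0000, 5.755165], [2.0000, 7.0000]] (det J = 58.489670).
Solving J·Δ = −F gives Δ = (1.6247, -0.5713).
Then the next iterate is (x, y)₁ = (0.6247, -1.0713).
Round to (0.6247, -1.0713) and repeat: F = (-12.992098, 3.230773), J = [[-6.2470, 4.957967], [3.252253, -1.821079]].
Δ = (1.6093, 4.6482), so (x, y)₂ = (2.2340, 3.5769).

(2.2340, 3.5769)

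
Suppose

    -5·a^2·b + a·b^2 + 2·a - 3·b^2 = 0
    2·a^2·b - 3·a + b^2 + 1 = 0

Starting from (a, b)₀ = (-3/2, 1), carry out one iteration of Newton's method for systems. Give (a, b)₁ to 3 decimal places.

(0.046, 1.448)

At (-3/2, 1): F = (-18.750, 11.000).
Jacobian J = [[-10·a·b + b^2 + 2, -5·a^2 + 2·a·b - 6·b], [4·a·b - 3, 2·a^2 + 2·b]].
At the point, J = [[18.000, -20.250], [-9.000, 6.500]] (det J = -65.250).
Solving J·Δ = −F gives Δ = (1.546, 0.448).
Then the next iterate is (a, b)₁ = (0.046, 1.448).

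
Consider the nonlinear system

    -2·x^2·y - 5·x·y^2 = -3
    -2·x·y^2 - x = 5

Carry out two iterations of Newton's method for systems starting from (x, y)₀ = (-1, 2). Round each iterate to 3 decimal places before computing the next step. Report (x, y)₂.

(-5.038, -0.051)

At (-1, 2): F = (19.000, 4.000).
Jacobian J = [[-4·x·y - 5·y^2, -2·x^2 - 10·x·y], [-2·y^2 - 1, -4·x·y]].
At the point, J = [[-12.000, 18.000], [-9.000, 8.000]] (det J = 66.000).
Solving J·Δ = −F gives Δ = (-1.212, -1.864).
Then the next iterate is (x, y)₁ = (-2.212, 0.136).
Round to (-2.212, 0.136) and repeat: F = (1.87368, -2.70617), J = [[1.11085, -6.77757], [-1.03699, 1.20333]].
Δ = (-2.826, -0.187), so (x, y)₂ = (-5.038, -0.051).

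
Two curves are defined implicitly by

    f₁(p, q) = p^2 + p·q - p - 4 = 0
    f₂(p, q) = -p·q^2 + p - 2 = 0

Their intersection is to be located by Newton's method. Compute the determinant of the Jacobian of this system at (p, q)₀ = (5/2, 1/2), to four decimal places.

J = [[2·p + q - 1, p], [-q^2 + 1, -2·p·q]].
At the point, J = [[4.5000, 2.5000], [0.7500, -2.5000]].
det J = -13.1250.

-13.1250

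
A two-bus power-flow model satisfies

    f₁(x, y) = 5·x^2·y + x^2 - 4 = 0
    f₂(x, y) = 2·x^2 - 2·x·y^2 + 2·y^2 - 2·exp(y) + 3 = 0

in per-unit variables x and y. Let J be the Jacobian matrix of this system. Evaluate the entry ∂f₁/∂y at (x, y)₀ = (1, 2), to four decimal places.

∂f₁/∂y = 5·x^2.
At (1, 2) this is 5.0000.

5.0000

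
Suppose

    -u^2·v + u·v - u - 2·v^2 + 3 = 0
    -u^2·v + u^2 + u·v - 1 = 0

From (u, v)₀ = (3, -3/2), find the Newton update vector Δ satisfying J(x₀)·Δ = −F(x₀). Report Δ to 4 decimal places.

(-0.6923, 1.2756)

At (3, -3/2): F = (4.5000, 17.0000).
Jacobian J = [[-2·u·v + v - 1, -u^2 + u - 4·v], [-2·u·v + 2·u + v, -u^2 + u]].
At the point, J = [[6.5000, 0.0000], [13.5000, -6.0000]] (det J = -39.0000).
Solving J·Δ = −F gives Δ = (-0.6923, 1.2756).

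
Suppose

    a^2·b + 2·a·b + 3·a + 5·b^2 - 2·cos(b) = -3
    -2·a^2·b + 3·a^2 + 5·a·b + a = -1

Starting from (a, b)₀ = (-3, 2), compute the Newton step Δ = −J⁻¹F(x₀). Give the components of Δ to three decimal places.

(1.285, -0.581)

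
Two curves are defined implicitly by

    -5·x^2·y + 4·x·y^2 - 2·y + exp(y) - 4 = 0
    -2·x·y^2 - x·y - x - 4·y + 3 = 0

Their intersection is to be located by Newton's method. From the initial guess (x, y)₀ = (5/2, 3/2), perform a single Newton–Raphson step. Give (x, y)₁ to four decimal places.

At (5/2, 3/2): F = (-26.893311, -20.5000).
Jacobian J = [[-10·x·y + 4·y^2, -5·x^2 + 8·x·y + exp(y) - 2], [-2·y^2 - y - 1, -4·x·y - x - 4]].
At the point, J = [[-28.5000, 1.231689], [-7.0000, -21.5000]] (det J = 621.371823).
Solving J·Δ = −F gives Δ = (-0.9712, -0.6373).
Then the next iterate is (x, y)₁ = (1.5288, 0.8627).

(1.5288, 0.8627)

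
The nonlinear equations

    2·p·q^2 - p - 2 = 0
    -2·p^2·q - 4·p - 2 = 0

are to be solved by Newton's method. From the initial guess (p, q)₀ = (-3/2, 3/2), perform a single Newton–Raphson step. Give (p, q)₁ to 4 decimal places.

At (-3/2, 3/2): F = (-7.2500, -2.7500).
Jacobian J = [[2·q^2 - 1, 4·p·q], [-4·p·q - 4, -2·p^2]].
At the point, J = [[3.5000, -9.0000], [5.0000, -4.5000]] (det J = 29.2500).
Solving J·Δ = −F gives Δ = (-0.2692, -0.9103).
Then the next iterate is (p, q)₁ = (-1.7692, 0.5897).

(-1.7692, 0.5897)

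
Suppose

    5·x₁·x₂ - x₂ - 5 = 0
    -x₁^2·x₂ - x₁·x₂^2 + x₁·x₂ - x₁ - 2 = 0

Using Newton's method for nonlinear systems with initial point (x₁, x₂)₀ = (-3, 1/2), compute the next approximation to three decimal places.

At (-3, 1/2): F = (-13.000, -4.250).
Jacobian J = [[5·x₂, 5·x₁ - 1], [-2·x₁·x₂ - x₂^2 + x₂ - 1, -x₁^2 - 2·x₁·x₂ + x₁]].
At the point, J = [[2.500, -16.000], [2.250, -9.000]] (det J = 13.500).
Solving J·Δ = −F gives Δ = (-3.630, -1.380).
Then the next iterate is (x₁, x₂)₁ = (-6.630, -0.880).

(-6.630, -0.880)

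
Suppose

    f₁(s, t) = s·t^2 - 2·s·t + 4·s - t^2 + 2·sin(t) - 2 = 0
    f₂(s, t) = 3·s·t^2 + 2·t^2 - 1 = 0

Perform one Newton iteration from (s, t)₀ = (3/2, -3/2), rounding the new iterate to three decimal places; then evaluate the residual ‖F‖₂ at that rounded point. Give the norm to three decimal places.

4.136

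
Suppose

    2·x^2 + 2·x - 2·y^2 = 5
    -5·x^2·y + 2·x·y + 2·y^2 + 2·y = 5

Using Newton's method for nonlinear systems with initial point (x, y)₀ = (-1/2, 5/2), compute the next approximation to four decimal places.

(0.1100, 0.7000)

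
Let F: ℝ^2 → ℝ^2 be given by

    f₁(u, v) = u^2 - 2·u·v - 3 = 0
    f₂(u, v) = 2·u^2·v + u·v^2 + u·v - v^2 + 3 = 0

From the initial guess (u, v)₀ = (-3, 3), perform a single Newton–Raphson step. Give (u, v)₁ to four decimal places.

(-1.8571, 1.2857)

At (-3, 3): F = (24.0000, 12.0000).
Jacobian J = [[2·u - 2·v, -2·u], [4·u·v + v^2 + v, 2·u^2 + 2·u·v + u - 2·v]].
At the point, J = [[-12.0000, 6.0000], [-24.0000, -9.0000]] (det J = 252.0000).
Solving J·Δ = −F gives Δ = (1.1429, -1.7143).
Then the next iterate is (u, v)₁ = (-1.8571, 1.2857).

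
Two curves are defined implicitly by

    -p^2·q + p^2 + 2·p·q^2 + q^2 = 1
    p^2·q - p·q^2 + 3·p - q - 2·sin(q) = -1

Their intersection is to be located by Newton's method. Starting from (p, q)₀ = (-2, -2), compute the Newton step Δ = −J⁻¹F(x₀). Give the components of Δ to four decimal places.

At (-2, -2): F = (-1.0000, -1.181405).
Jacobian J = [[-2·p·q + 2·p + 2·q^2, -p^2 + 4·p·q + 2·q], [2·p·q - q^2 + 3, p^2 - 2·p·q - 2·cos(q) - 1]].
At the point, J = [[-4.0000, 8.0000], [7.0000, -4.167706]] (det J = -39.329175).
Solving J·Δ = −F gives Δ = (0.3463, 0.2981).

(0.3463, 0.2981)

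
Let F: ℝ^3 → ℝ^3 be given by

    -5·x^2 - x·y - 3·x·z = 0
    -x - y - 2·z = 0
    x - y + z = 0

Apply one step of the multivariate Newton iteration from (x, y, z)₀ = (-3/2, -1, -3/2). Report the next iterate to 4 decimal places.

At (-3/2, -1, -3/2): F = (-19.5000, 5.5000, -2.0000).
Jacobian J = [[-10·x - y - 3·z, -x, -3·x], [-1, -1, -2], [1, -1, 1]].
At the point, J = [[20.5000, 1.5000, 4.5000], [-1.0000, -1.0000, -2.0000], [1.0000, -1.0000, 1.0000]] (det J = -54.0000).
Solving J·Δ = −F gives Δ = (0.4167, 0.6389, 2.2222).
Then the next iterate is (x, y, z)₁ = (-1.0833, -0.3611, 0.7222).

(-1.0833, -0.3611, 0.7222)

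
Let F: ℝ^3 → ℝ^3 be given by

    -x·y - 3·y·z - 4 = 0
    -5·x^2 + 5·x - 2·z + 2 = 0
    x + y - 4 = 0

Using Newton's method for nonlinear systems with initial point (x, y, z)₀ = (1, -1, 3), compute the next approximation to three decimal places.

(12.429, -8.429, -27.571)

At (1, -1, 3): F = (6.000, -4.000, -4.000).
Jacobian J = [[-y, -x - 3·z, -3·y], [-10·x + 5, 0, -2], [1, 1, 0]].
At the point, J = [[1.000, -10.000, 3.000], [-5.000, 0.000, -2.000], [1.000, 1.000, 0.000]] (det J = 7.000).
Solving J·Δ = −F gives Δ = (11.429, -7.429, -30.571).
Then the next iterate is (x, y, z)₁ = (12.429, -8.429, -27.571).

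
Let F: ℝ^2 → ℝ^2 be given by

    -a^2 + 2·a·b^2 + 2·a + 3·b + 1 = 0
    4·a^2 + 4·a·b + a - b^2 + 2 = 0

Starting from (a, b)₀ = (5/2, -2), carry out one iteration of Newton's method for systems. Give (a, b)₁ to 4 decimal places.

At (5/2, -2): F = (13.7500, 5.5000).
Jacobian J = [[-2·a + 2·b^2 + 2, 4·a·b + 3], [8·a + 4·b + 1, 4·a - 2·b]].
At the point, J = [[5.0000, -17.0000], [13.0000, 14.0000]] (det J = 291.0000).
Solving J·Δ = −F gives Δ = (-0.9828, 0.5198).
Then the next iterate is (a, b)₁ = (1.5172, -1.4802).

(1.5172, -1.4802)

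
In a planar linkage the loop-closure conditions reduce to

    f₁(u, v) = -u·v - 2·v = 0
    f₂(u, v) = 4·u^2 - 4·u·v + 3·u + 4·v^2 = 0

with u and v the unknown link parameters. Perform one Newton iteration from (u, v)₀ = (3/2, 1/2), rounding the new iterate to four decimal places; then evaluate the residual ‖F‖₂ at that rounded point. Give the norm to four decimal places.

2.7212

At (3/2, 1/2): F = (-1.7500, 11.5000).
Jacobian J = [[-v, -u - 2], [8·u - 4·v + 3, -4·u + 8·v]].
At the point, J = [[-0.5000, -3.5000], [13.0000, -2.0000]] (det J = 46.5000).
Solving J·Δ = −F gives Δ = (-0.9409, -0.3656).
Then the next iterate is (u, v)₁ = (0.5591, 0.1344).
Re-evaluating at (0.5591, 0.1344): F = (-0.343943, 2.699353), so ‖F‖₂ = 2.7212.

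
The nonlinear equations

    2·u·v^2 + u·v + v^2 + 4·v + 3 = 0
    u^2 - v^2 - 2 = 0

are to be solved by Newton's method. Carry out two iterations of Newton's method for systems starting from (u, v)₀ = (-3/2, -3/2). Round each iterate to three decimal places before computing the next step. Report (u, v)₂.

(-1.595, -0.746)

At (-3/2, -3/2): F = (-5.250, -2.000).
Jacobian J = [[2·v^2 + v, 4·u·v + u + 2·v + 4], [2·u, -2·v]].
At the point, J = [[3.000, 8.500], [-3.000, 3.000]] (det J = 34.500).
Solving J·Δ = −F gives Δ = (-0.036, 0.630).
Then the next iterate is (u, v)₁ = (-1.536, -0.870).
Round to (-1.536, -0.870) and repeat: F = (-0.71198, -0.39760), J = [[0.64380, 6.06928], [-3.072, 1.740]].
Δ = (-0.059, 0.124), so (u, v)₂ = (-1.595, -0.746).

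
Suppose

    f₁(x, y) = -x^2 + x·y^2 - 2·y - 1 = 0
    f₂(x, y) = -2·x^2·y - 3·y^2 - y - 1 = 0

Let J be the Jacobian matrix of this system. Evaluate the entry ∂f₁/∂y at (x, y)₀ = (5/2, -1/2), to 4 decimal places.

∂f₁/∂y = 2·x·y - 2.
At (5/2, -1/2) this is -4.5000.

-4.5000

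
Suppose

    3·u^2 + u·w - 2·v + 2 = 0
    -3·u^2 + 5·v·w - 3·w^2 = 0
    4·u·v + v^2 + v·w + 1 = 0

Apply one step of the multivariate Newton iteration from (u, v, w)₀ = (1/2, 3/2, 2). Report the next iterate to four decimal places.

At (1/2, 3/2, 2): F = (0.7500, 2.2500, 9.2500).
Jacobian J = [[6·u + w, -2, u], [-6·u, 5·w, 5·v - 6·w], [4·v, 4·u + 2·v + w, v]].
At the point, J = [[5.0000, -2.0000, 0.5000], [-3.0000, 10.0000, -4.5000], [6.0000, 7.0000, 1.5000]] (det J = 237.0000).
Solving J·Δ = −F gives Δ = (-0.3650, -0.7911, -1.0148).
Then the next iterate is (u, v, w)₁ = (0.1350, 0.7089, 0.9852).

(0.1350, 0.7089, 0.9852)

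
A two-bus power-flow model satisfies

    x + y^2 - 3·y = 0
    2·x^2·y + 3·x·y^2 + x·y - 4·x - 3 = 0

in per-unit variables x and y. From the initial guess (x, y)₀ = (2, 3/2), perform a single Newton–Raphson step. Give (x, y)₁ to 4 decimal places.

At (2, 3/2): F = (-0.2500, 17.5000).
Jacobian J = [[1, 2·y - 3], [4·x·y + 3·y^2 + y - 4, 2·x^2 + 6·x·y + x]].
At the point, J = [[1.0000, 0.0000], [16.2500, 28.0000]] (det J = 28.0000).
Solving J·Δ = −F gives Δ = (0.2500, -0.7701).
Then the next iterate is (x, y)₁ = (2.2500, 0.7299).

(2.2500, 0.7299)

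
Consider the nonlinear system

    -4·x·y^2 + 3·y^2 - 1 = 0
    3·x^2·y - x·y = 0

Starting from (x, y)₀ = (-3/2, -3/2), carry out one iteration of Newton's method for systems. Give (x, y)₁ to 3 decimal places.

At (-3/2, -3/2): F = (19.250, -12.375).
Jacobian J = [[-4·y^2, -8·x·y + 6·y], [6·x·y - y, 3·x^2 - x]].
At the point, J = [[-9.000, -27.000], [15.000, 8.250]] (det J = 330.750).
Solving J·Δ = −F gives Δ = (0.530, 0.536).
Then the next iterate is (x, y)₁ = (-0.970, -0.964).

(-0.970, -0.964)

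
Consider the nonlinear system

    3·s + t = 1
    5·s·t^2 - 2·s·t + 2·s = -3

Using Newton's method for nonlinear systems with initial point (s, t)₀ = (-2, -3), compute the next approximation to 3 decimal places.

(1.863, -4.590)

At (-2, -3): F = (-10.000, -103.000).
Jacobian J = [[3, 1], [5·t^2 - 2·t + 2, 10·s·t - 2·s]].
At the point, J = [[3.000, 1.000], [53.000, 64.000]] (det J = 139.000).
Solving J·Δ = −F gives Δ = (3.863, -1.590).
Then the next iterate is (s, t)₁ = (1.863, -4.590).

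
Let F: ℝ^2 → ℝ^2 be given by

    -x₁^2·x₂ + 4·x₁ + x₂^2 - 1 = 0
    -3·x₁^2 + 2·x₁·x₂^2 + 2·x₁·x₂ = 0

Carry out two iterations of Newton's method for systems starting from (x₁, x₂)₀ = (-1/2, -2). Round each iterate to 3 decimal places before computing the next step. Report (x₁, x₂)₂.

At (-1/2, -2): F = (1.500, -2.750).
Jacobian J = [[-2·x₁·x₂ + 4, -x₁^2 + 2·x₂], [-6·x₁ + 2·x₂^2 + 2·x₂, 4·x₁·x₂ + 2·x₁]].
At the point, J = [[2.000, -4.250], [7.000, 3.000]] (det J = 35.750).
Solving J·Δ = −F gives Δ = (0.201, 0.448).
Then the next iterate is (x₁, x₂)₁ = (-0.299, -1.552).
Round to (-0.299, -1.552) and repeat: F = (0.35145, -0.78051), J = [[3.07190, -3.19340], [3.50741, 1.25819]].
Δ = (0.136, 0.241), so (x₁, x₂)₂ = (-0.163, -1.311).

(-0.163, -1.311)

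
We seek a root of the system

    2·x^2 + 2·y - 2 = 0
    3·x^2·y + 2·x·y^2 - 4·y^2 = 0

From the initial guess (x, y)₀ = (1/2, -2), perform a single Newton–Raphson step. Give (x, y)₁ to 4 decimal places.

At (1/2, -2): F = (-5.5000, -13.5000).
Jacobian J = [[4·x, 2], [6·x·y + 2·y^2, 3·x^2 + 4·x·y - 8·y]].
At the point, J = [[2.0000, 2.0000], [2.0000, 12.7500]] (det J = 21.5000).
Solving J·Δ = −F gives Δ = (2.0058, 0.7442).
Then the next iterate is (x, y)₁ = (2.5058, -1.2558).

(2.5058, -1.2558)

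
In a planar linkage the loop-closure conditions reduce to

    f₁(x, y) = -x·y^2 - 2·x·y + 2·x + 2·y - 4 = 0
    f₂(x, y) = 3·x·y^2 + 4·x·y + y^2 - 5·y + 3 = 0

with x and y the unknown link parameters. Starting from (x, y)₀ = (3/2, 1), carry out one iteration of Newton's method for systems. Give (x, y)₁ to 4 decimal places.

(1.7500, 0.0625)

At (3/2, 1): F = (-3.5000, 9.5000).
Jacobian J = [[-y^2 - 2·y + 2, -2·x·y - 2·x + 2], [3·y^2 + 4·y, 6·x·y + 4·x + 2·y - 5]].
At the point, J = [[-1.0000, -4.0000], [7.0000, 12.0000]] (det J = 16.0000).
Solving J·Δ = −F gives Δ = (0.2500, -0.9375).
Then the next iterate is (x, y)₁ = (1.7500, 0.0625).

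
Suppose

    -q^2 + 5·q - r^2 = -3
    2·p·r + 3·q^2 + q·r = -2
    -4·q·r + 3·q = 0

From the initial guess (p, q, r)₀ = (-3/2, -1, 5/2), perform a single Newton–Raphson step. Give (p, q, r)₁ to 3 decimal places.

(-2.500, -1.286, 0.250)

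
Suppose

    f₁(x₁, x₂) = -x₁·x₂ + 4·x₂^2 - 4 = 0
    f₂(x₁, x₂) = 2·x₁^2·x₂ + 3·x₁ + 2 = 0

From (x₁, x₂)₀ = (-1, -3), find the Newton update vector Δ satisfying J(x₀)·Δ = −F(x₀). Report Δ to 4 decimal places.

(0.2934, 1.2991)

At (-1, -3): F = (29.0000, -7.0000).
Jacobian J = [[-x₂, -x₁ + 8·x₂], [4·x₁·x₂ + 3, 2·x₁^2]].
At the point, J = [[3.0000, -23.0000], [15.0000, 2.0000]] (det J = 351.0000).
Solving J·Δ = −F gives Δ = (0.2934, 1.2991).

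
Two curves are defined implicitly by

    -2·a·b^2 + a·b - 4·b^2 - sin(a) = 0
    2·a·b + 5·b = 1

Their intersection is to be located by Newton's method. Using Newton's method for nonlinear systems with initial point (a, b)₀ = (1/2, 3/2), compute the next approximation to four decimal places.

(-1.9771, 1.4052)

At (1/2, 3/2): F = (-10.979426, 8.0000).
Jacobian J = [[-2·b^2 + b - cos(a), -4·a·b + a - 8·b], [2·b, 2·a + 5]].
At the point, J = [[-3.877583, -14.5000], [3.0000, 6.0000]] (det J = 20.234505).
Solving J·Δ = −F gives Δ = (-2.4771, -0.0948).
Then the next iterate is (a, b)₁ = (-1.9771, 1.4052).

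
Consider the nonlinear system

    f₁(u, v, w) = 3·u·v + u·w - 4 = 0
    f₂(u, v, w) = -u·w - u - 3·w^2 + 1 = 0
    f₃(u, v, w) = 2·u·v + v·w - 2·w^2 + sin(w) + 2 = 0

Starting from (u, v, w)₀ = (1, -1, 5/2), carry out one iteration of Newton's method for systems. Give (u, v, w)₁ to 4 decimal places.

At (1, -1, 5/2): F = (-4.5000, -21.2500, -14.401528).
Jacobian J = [[3·v + w, 3·u, u], [-w - 1, 0, -u - 6·w], [2·v, 2·u + w, v - 4·w + cos(w)]].
At the point, J = [[-0.5000, 3.0000, 1.0000], [-3.5000, 0.0000, -16.0000], [-2.0000, 4.5000, -11.801144]] (det J = -79.662008).
Solving J·Δ = −F gives Δ = (-6.0339, 0.4971, -0.0082).
Then the next iterate is (u, v, w)₁ = (-5.0339, -0.5029, 2.4918).

(-5.0339, -0.5029, 2.4918)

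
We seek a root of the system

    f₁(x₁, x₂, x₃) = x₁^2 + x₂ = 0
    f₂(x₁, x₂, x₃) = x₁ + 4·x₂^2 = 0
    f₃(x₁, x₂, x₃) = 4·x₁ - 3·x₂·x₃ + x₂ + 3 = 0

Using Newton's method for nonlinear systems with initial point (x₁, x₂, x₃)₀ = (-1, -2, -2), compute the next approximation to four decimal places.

At (-1, -2, -2): F = (-1.0000, 15.0000, -15.0000).
Jacobian J = [[2·x₁, 1, 0], [1, 8·x₂, 0], [4, -3·x₃ + 1, -3·x₂]].
At the point, J = [[-2.0000, 1.0000, 0.0000], [1.0000, -16.0000, 0.0000], [4.0000, 7.0000, 6.0000]] (det J = 186.0000).
Solving J·Δ = −F gives Δ = (-0.0323, 0.9355, 1.4301).
Then the next iterate is (x₁, x₂, x₃)₁ = (-1.0323, -1.0645, -0.5699).

(-1.0323, -1.0645, -0.5699)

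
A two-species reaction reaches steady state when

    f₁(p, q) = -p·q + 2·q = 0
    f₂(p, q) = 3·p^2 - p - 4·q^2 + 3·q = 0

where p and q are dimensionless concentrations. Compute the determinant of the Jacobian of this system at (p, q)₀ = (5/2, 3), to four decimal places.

J = [[-q, -p + 2], [6·p - 1, -8·q + 3]].
At the point, J = [[-3.0000, -0.5000], [14.0000, -21.0000]].
det J = 70.0000.

70.0000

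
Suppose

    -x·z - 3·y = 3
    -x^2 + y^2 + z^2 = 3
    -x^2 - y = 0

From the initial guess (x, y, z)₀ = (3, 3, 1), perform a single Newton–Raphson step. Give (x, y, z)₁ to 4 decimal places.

(1.0435, 2.7391, -3.0870)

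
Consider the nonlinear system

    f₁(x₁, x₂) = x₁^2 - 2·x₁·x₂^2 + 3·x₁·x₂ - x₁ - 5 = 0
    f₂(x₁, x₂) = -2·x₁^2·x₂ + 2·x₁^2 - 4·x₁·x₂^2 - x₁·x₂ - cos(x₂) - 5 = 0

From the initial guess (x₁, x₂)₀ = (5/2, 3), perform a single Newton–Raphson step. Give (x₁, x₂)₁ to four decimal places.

(1.3790, 2.1936)

At (5/2, 3): F = (-23.7500, -126.510008).
Jacobian J = [[2·x₁ - 2·x₂^2 + 3·x₂ - 1, -4·x₁·x₂ + 3·x₁], [-4·x₁·x₂ + 4·x₁ - 4·x₂^2 - x₂, -2·x₁^2 - 8·x₁·x₂ - x₁ + sin(x₂)]].
At the point, J = [[-5.0000, -22.5000], [-59.0000, -74.858880]] (det J = -953.205600).
Solving J·Δ = −F gives Δ = (-1.1210, -0.8064).
Then the next iterate is (x₁, x₂)₁ = (1.3790, 2.1936).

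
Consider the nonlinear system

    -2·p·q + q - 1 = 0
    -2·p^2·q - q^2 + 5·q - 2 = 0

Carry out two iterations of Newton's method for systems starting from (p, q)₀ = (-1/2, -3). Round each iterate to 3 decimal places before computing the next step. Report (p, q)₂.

At (-1/2, -3): F = (-7.000, -24.500).
Jacobian J = [[-2·q, -2·p + 1], [-4·p·q, -2·p^2 - 2·q + 5]].
At the point, J = [[6.000, 2.000], [-6.000, 10.500]] (det J = 75.000).
Solving J·Δ = −F gives Δ = (0.327, 2.520).
Then the next iterate is (p, q)₁ = (-0.173, -0.480).
Round to (-0.173, -0.480) and repeat: F = (-1.64608, -4.60167), J = [[0.960, 1.346], [-0.33216, 5.90014]].
Δ = (0.576, 0.812), so (p, q)₂ = (0.403, 0.332).

(0.403, 0.332)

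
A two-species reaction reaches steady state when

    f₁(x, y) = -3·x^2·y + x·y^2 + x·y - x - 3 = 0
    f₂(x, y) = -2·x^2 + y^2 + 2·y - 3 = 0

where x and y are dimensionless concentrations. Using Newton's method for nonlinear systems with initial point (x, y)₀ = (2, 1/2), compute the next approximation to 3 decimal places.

At (2, 1/2): F = (-9.500, -9.750).
Jacobian J = [[-6·x·y + y^2 + y - 1, -3·x^2 + 2·x·y + x], [-4·x, 2·y + 2]].
At the point, J = [[-6.250, -8.000], [-8.000, 3.000]] (det J = -82.750).
Solving J·Δ = −F gives Δ = (-1.287, -0.182).
Then the next iterate is (x, y)₁ = (0.713, 0.318).

(0.713, 0.318)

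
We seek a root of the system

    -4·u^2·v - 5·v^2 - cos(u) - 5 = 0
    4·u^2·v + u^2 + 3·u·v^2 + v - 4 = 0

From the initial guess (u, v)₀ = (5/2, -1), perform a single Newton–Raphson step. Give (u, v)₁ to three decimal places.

At (5/2, -1): F = (15.80114, -16.250).
Jacobian J = [[-8·u·v + sin(u), -4·u^2 - 10·v], [8·u·v + 2·u + 3·v^2, 4·u^2 + 6·u·v + 1]].
At the point, J = [[20.59847, -15.000], [-12.000, 11.000]] (det J = 46.58319).
Solving J·Δ = −F gives Δ = (1.501, 3.115).
Then the next iterate is (u, v)₁ = (4.001, 2.115).

(4.001, 2.115)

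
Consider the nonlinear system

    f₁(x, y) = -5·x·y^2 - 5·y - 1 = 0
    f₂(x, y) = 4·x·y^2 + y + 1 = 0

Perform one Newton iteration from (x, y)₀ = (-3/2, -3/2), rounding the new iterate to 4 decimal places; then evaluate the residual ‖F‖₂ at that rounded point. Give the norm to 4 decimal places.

1.6150

At (-3/2, -3/2): F = (23.3750, -14.0000).
Jacobian J = [[-5·y^2, -10·x·y - 5], [4·y^2, 8·x·y + 1]].
At the point, J = [[-11.2500, -27.5000], [9.0000, 19.0000]] (det J = 33.7500).
Solving J·Δ = −F gives Δ = (-1.7519, 1.5667).
Then the next iterate is (x, y)₁ = (-3.2519, 0.0667).
Re-evaluating at (-3.2519, 0.0667): F = (-1.261163, 1.008831), so ‖F‖₂ = 1.6150.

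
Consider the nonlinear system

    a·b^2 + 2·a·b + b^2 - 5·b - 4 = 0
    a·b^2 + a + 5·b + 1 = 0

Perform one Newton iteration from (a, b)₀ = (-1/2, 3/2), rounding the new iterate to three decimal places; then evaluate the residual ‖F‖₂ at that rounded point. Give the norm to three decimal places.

3.148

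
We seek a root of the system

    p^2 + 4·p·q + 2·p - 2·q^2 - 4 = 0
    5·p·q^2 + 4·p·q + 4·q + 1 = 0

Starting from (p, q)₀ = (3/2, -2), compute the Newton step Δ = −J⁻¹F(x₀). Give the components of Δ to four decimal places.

(2.0463, 1.7778)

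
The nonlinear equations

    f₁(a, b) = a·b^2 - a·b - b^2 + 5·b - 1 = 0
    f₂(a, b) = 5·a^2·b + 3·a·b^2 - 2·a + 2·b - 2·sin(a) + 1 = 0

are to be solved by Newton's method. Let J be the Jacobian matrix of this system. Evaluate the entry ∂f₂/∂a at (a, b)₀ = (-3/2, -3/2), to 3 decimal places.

∂f₂/∂a = 10·a·b + 3·b^2 - 2·cos(a) - 2.
At (-3/2, -3/2) this is 27.109.

27.109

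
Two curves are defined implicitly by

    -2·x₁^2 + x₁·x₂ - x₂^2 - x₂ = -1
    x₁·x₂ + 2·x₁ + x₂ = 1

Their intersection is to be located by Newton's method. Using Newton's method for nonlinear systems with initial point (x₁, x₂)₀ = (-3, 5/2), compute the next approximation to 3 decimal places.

(0.609, 4.620)

At (-3, 5/2): F = (-33.250, -12.000).
Jacobian J = [[-4·x₁ + x₂, x₁ - 2·x₂ - 1], [x₂ + 2, x₁ + 1]].
At the point, J = [[14.500, -9.000], [4.500, -2.000]] (det J = 11.500).
Solving J·Δ = −F gives Δ = (3.609, 2.120).
Then the next iterate is (x₁, x₂)₁ = (0.609, 4.620).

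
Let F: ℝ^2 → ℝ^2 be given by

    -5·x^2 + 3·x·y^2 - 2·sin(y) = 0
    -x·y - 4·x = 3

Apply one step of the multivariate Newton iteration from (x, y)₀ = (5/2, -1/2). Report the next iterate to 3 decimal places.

(3.836, -7.070)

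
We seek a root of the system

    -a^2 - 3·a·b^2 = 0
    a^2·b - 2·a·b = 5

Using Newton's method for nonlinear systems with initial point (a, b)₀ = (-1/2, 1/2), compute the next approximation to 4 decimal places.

(-3.1220, 0.8537)

At (-1/2, 1/2): F = (0.1250, -4.3750).
Jacobian J = [[-2·a - 3·b^2, -6·a·b], [2·a·b - 2·b, a^2 - 2·a]].
At the point, J = [[0.2500, 1.5000], [-1.5000, 1.2500]] (det J = 2.5625).
Solving J·Δ = −F gives Δ = (-2.6220, 0.3537).
Then the next iterate is (a, b)₁ = (-3.1220, 0.8537).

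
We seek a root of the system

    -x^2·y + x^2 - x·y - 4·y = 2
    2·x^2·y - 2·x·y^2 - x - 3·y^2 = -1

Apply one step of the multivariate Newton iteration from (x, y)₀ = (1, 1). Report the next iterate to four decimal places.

(-1.7143, 0.2857)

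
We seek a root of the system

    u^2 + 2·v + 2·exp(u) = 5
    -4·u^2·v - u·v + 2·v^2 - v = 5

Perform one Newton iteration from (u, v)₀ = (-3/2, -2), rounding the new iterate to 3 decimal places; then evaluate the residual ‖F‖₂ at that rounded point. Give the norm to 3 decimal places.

At (-3/2, -2): F = (-6.30374, 20.000).
Jacobian J = [[2·u + 2·exp(u), 2], [-8·u·v - v, -4·u^2 - u + 4·v - 1]].
At the point, J = [[-2.55374, 2.000], [-22.000, -16.500]] (det J = 86.13670).
Solving J·Δ = −F gives Δ = (-0.743, 2.203).
Then the next iterate is (u, v)₁ = (-2.243, 0.203).
Re-evaluating at (-2.243, 0.203): F = (0.64933, -8.75046), so ‖F‖₂ = 8.775.

8.775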